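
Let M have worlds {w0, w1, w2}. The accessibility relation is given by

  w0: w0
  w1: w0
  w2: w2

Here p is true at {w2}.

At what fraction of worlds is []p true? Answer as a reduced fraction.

w0: successors {w0}; p there: w0:F. ✗
w1: successors {w0}; p there: w0:F. ✗
w2: successors {w2}; p there: w2:T. ✓
That's 1 of 3 worlds, so 1/3.

1/3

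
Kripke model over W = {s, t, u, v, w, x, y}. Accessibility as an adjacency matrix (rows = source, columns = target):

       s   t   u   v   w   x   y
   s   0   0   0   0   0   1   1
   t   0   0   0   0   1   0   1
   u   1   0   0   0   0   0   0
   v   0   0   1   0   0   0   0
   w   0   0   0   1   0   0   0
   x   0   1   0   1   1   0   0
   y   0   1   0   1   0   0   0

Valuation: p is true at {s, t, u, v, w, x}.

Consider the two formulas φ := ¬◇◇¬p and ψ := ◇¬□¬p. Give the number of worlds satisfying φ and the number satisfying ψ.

For ¬◇◇¬p:
s: ◇◇¬p is F. ✓
t: ◇◇¬p is F. ✓
u: ◇◇¬p is T. ✗
v: ◇◇¬p is F. ✓
w: ◇◇¬p is F. ✓
x: ◇◇¬p is T. ✗
y: ◇◇¬p is T. ✗
— 4 worlds.
For ◇¬□¬p:
s: successors {x, y}; ¬□¬p there: x:T, y:T. ✓
t: successors {w, y}; ¬□¬p there: w:T, y:T. ✓
u: successors {s}; ¬□¬p there: s:T. ✓
v: successors {u}; ¬□¬p there: u:T. ✓
w: successors {v}; ¬□¬p there: v:T. ✓
x: successors {t, v, w}; ¬□¬p there: t:T, v:T, w:T. ✓
y: successors {t, v}; ¬□¬p there: t:T, v:T. ✓
— 7 worlds.

4 and 7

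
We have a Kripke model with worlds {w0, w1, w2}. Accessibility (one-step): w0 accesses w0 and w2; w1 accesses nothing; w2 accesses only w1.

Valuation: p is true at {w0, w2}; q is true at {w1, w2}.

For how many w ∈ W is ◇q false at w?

1

w0: successors {w0, w2}; q there: w0:F, w2:T. ✓
w1: no successors, so ◇q fails. ✗
w2: successors {w1}; q there: w1:T. ✓
Satisfying worlds: {w0, w2}.
So ◇q fails at the other 1 world.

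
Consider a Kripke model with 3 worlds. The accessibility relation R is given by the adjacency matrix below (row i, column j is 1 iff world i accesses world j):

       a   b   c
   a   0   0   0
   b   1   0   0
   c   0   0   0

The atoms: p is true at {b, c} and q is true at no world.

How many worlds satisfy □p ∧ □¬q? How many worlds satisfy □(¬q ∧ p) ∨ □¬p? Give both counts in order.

For □p ∧ □¬q:
a: □p is T, □¬q is T. ✓
b: □p is F, □¬q is T. ✗
c: □p is T, □¬q is T. ✓
— 2 worlds.
For □(¬q ∧ p) ∨ □¬p:
a: □(¬q ∧ p) is T, □¬p is T. ✓
b: □(¬q ∧ p) is F, □¬p is T. ✓
c: □(¬q ∧ p) is T, □¬p is T. ✓
— 3 worlds.

2 and 3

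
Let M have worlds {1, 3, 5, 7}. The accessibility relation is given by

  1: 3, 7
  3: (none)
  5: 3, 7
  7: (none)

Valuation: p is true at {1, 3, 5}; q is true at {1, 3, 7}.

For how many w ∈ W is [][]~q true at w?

1: successors {3, 7}; []~q there: 3:T, 7:T. ✓
3: no successors, so [][]~q holds vacuously. ✓
5: successors {3, 7}; []~q there: 3:T, 7:T. ✓
7: no successors, so [][]~q holds vacuously. ✓
Satisfying worlds: {1, 3, 5, 7}.

4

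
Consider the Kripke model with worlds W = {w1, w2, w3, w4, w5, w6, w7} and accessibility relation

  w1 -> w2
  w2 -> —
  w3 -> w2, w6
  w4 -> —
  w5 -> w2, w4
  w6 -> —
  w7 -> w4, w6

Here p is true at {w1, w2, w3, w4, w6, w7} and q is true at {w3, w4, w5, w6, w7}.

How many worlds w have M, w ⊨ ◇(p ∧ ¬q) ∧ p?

2

w1: ◇(p ∧ ¬q) is T, p is T. ✓
w2: ◇(p ∧ ¬q) is F, p is T. ✗
w3: ◇(p ∧ ¬q) is T, p is T. ✓
w4: ◇(p ∧ ¬q) is F, p is T. ✗
w5: ◇(p ∧ ¬q) is T, p is F. ✗
w6: ◇(p ∧ ¬q) is F, p is T. ✗
w7: ◇(p ∧ ¬q) is F, p is T. ✗
Satisfying worlds: {w1, w3}.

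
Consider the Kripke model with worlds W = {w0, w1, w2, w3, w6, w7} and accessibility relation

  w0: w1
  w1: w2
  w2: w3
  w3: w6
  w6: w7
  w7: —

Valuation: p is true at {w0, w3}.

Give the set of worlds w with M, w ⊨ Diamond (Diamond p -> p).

w0: successors {w1}; Diamond p -> p there: w1:T. ✓
w1: successors {w2}; Diamond p -> p there: w2:F. ✗
w2: successors {w3}; Diamond p -> p there: w3:T. ✓
w3: successors {w6}; Diamond p -> p there: w6:T. ✓
w6: successors {w7}; Diamond p -> p there: w7:T. ✓
w7: no successors, so Diamond (Diamond p -> p) fails. ✗

{w0, w2, w3, w6}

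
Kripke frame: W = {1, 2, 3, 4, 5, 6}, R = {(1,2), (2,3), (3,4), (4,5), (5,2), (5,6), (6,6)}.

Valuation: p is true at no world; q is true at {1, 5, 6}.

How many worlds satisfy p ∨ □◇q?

3

1: p is F, □◇q is F. ✗
2: p is F, □◇q is F. ✗
3: p is F, □◇q is T. ✓
4: p is F, □◇q is T. ✓
5: p is F, □◇q is F. ✗
6: p is F, □◇q is T. ✓
Satisfying worlds: {3, 4, 6}.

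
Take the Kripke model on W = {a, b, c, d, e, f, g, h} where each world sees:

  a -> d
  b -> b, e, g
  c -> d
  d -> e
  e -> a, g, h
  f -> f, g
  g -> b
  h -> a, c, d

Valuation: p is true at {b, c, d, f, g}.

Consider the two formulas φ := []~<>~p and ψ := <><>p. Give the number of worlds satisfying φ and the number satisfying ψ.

1 and 6

For []~<>~p:
a: successors {d}; ~<>~p there: d:F. ✗
b: successors {b, e, g}; ~<>~p there: b:F, e:F, g:T. ✗
c: successors {d}; ~<>~p there: d:F. ✗
d: successors {e}; ~<>~p there: e:F. ✗
e: successors {a, g, h}; ~<>~p there: a:T, g:T, h:F. ✗
f: successors {f, g}; ~<>~p there: f:T, g:T. ✓
g: successors {b}; ~<>~p there: b:F. ✗
h: successors {a, c, d}; ~<>~p there: a:T, c:T, d:F. ✗
— 1 world.
For <><>p:
a: successors {d}; <>p there: d:F. ✗
b: successors {b, e, g}; <>p there: b:T, e:T, g:T. ✓
c: successors {d}; <>p there: d:F. ✗
d: successors {e}; <>p there: e:T. ✓
e: successors {a, g, h}; <>p there: a:T, g:T, h:T. ✓
f: successors {f, g}; <>p there: f:T, g:T. ✓
g: successors {b}; <>p there: b:T. ✓
h: successors {a, c, d}; <>p there: a:T, c:T, d:F. ✓
— 6 worlds.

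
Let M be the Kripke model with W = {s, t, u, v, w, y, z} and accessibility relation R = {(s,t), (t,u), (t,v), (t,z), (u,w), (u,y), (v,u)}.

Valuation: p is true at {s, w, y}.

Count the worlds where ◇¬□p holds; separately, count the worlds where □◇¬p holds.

2 and 4

For ◇¬□p:
s: successors {t}; ¬□p there: t:T. ✓
t: successors {u, v, z}; ¬□p there: u:F, v:T, z:F. ✓
u: successors {w, y}; ¬□p there: w:F, y:F. ✗
v: successors {u}; ¬□p there: u:F. ✗
w: no successors, so ◇¬□p fails. ✗
y: no successors, so ◇¬□p fails. ✗
z: no successors, so ◇¬□p fails. ✗
— 2 worlds.
For □◇¬p:
s: successors {t}; ◇¬p there: t:T. ✓
t: successors {u, v, z}; ◇¬p there: u:F, v:T, z:F. ✗
u: successors {w, y}; ◇¬p there: w:F, y:F. ✗
v: successors {u}; ◇¬p there: u:F. ✗
w: no successors, so □◇¬p holds vacuously. ✓
y: no successors, so □◇¬p holds vacuously. ✓
z: no successors, so □◇¬p holds vacuously. ✓
— 4 worlds.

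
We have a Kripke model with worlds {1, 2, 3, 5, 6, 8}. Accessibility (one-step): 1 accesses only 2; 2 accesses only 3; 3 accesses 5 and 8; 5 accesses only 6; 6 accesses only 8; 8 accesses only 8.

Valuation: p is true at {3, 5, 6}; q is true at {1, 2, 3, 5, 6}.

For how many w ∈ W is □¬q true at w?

1: successors {2}; ¬q there: 2:F. ✗
2: successors {3}; ¬q there: 3:F. ✗
3: successors {5, 8}; ¬q there: 5:F, 8:T. ✗
5: successors {6}; ¬q there: 6:F. ✗
6: successors {8}; ¬q there: 8:T. ✓
8: successors {8}; ¬q there: 8:T. ✓
Satisfying worlds: {6, 8}.

2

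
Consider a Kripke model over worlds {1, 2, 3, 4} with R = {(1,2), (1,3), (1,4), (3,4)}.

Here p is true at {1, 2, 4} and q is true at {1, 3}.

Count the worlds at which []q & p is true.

1: []q is F, p is T. ✗
2: []q is T, p is T. ✓
3: []q is F, p is F. ✗
4: []q is T, p is T. ✓
Satisfying worlds: {2, 4}.

2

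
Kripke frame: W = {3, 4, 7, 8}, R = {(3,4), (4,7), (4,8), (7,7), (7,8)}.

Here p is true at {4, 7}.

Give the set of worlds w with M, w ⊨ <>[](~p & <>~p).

3: successors {4}; [](~p & <>~p) there: 4:F. ✗
4: successors {7, 8}; [](~p & <>~p) there: 7:F, 8:T. ✓
7: successors {7, 8}; [](~p & <>~p) there: 7:F, 8:T. ✓
8: no successors, so <>[](~p & <>~p) fails. ✗

{4, 7}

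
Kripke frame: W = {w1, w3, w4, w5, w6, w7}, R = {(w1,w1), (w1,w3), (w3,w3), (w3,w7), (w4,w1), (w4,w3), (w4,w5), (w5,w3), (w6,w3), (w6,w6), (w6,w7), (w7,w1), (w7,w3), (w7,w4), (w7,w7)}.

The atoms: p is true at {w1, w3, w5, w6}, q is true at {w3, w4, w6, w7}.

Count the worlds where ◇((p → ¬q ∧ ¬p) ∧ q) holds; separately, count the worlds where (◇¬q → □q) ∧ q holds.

3 and 2

For ◇((p → ¬q ∧ ¬p) ∧ q):
w1: successors {w1, w3}; (p → ¬q ∧ ¬p) ∧ q there: w1:F, w3:F. ✗
w3: successors {w3, w7}; (p → ¬q ∧ ¬p) ∧ q there: w3:F, w7:T. ✓
w4: successors {w1, w3, w5}; (p → ¬q ∧ ¬p) ∧ q there: w1:F, w3:F, w5:F. ✗
w5: successors {w3}; (p → ¬q ∧ ¬p) ∧ q there: w3:F. ✗
w6: successors {w3, w6, w7}; (p → ¬q ∧ ¬p) ∧ q there: w3:F, w6:F, w7:T. ✓
w7: successors {w1, w3, w4, w7}; (p → ¬q ∧ ¬p) ∧ q there: w1:F, w3:F, w4:T, w7:T. ✓
— 3 worlds.
For (◇¬q → □q) ∧ q:
w1: ◇¬q → □q is F, q is F. ✗
w3: ◇¬q → □q is T, q is T. ✓
w4: ◇¬q → □q is F, q is T. ✗
w5: ◇¬q → □q is T, q is F. ✗
w6: ◇¬q → □q is T, q is T. ✓
w7: ◇¬q → □q is F, q is T. ✗
— 2 worlds.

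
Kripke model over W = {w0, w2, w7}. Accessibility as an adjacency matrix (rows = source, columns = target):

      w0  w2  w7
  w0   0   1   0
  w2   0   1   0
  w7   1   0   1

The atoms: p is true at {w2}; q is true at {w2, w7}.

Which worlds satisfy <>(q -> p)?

w0: successors {w2}; q -> p there: w2:T. ✓
w2: successors {w2}; q -> p there: w2:T. ✓
w7: successors {w0, w7}; q -> p there: w0:T, w7:F. ✓

{w0, w2, w7}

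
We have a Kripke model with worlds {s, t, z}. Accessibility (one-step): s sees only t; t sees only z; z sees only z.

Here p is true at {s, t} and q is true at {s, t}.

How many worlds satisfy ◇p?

1

s: successors {t}; p there: t:T. ✓
t: successors {z}; p there: z:F. ✗
z: successors {z}; p there: z:F. ✗
Satisfying worlds: {s}.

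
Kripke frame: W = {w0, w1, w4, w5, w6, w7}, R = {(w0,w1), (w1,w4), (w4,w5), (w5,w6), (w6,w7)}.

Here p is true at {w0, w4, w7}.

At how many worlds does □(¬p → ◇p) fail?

w0: successors {w1}; ¬p → ◇p there: w1:T. ✓
w1: successors {w4}; ¬p → ◇p there: w4:T. ✓
w4: successors {w5}; ¬p → ◇p there: w5:F. ✗
w5: successors {w6}; ¬p → ◇p there: w6:T. ✓
w6: successors {w7}; ¬p → ◇p there: w7:T. ✓
w7: no successors, so □(¬p → ◇p) holds vacuously. ✓
Satisfying worlds: {w0, w1, w5, w6, w7}.
So □(¬p → ◇p) fails at the other 1 world.

1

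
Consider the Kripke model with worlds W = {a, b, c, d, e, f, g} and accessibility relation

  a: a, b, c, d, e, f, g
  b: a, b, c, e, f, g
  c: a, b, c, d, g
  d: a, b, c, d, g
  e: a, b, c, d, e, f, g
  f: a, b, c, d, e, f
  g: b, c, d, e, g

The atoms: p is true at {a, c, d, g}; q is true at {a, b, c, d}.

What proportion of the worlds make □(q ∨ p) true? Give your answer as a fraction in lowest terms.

2/7

a: successors {a, b, c, d, e, f, g}; q ∨ p there: a:T, b:T, c:T, d:T, e:F, f:F, g:T. ✗
b: successors {a, b, c, e, f, g}; q ∨ p there: a:T, b:T, c:T, e:F, f:F, g:T. ✗
c: successors {a, b, c, d, g}; q ∨ p there: a:T, b:T, c:T, d:T, g:T. ✓
d: successors {a, b, c, d, g}; q ∨ p there: a:T, b:T, c:T, d:T, g:T. ✓
e: successors {a, b, c, d, e, f, g}; q ∨ p there: a:T, b:T, c:T, d:T, e:F, f:F, g:T. ✗
f: successors {a, b, c, d, e, f}; q ∨ p there: a:T, b:T, c:T, d:T, e:F, f:F. ✗
g: successors {b, c, d, e, g}; q ∨ p there: b:T, c:T, d:T, e:F, g:T. ✗
That's 2 of 7 worlds, so 2/7.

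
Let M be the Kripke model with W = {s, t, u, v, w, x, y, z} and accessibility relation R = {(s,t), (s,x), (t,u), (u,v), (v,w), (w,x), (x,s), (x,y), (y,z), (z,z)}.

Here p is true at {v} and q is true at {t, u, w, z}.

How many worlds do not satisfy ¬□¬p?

7

s: □¬p is T. ✗
t: □¬p is T. ✗
u: □¬p is F. ✓
v: □¬p is T. ✗
w: □¬p is T. ✗
x: □¬p is T. ✗
y: □¬p is T. ✗
z: □¬p is T. ✗
Satisfying worlds: {u}.
So ¬□¬p fails at the other 7 worlds.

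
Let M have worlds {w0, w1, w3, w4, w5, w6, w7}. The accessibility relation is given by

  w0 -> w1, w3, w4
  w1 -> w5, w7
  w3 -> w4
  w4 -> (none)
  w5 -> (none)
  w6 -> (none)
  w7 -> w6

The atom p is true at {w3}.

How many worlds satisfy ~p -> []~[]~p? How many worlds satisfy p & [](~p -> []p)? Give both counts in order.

4 and 1

For ~p -> []~[]~p:
w0: ~p is T, []~[]~p is F. ✗
w1: ~p is T, []~[]~p is F. ✗
w3: ~p is F, []~[]~p is F. ✓
w4: ~p is T, []~[]~p is T. ✓
w5: ~p is T, []~[]~p is T. ✓
w6: ~p is T, []~[]~p is T. ✓
w7: ~p is T, []~[]~p is F. ✗
— 4 worlds.
For p & [](~p -> []p):
w0: p is F, [](~p -> []p) is F. ✗
w1: p is F, [](~p -> []p) is F. ✗
w3: p is T, [](~p -> []p) is T. ✓
w4: p is F, [](~p -> []p) is T. ✗
w5: p is F, [](~p -> []p) is T. ✗
w6: p is F, [](~p -> []p) is T. ✗
w7: p is F, [](~p -> []p) is T. ✗
— 1 world.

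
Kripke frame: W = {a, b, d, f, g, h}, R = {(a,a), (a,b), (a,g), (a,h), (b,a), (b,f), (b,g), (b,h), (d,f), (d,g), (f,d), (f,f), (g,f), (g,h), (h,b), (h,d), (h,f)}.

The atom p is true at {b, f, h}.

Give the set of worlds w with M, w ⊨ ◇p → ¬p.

{a, d, g}

a: ◇p is T, ¬p is T. ✓
b: ◇p is T, ¬p is F. ✗
d: ◇p is T, ¬p is T. ✓
f: ◇p is T, ¬p is F. ✗
g: ◇p is T, ¬p is T. ✓
h: ◇p is T, ¬p is F. ✗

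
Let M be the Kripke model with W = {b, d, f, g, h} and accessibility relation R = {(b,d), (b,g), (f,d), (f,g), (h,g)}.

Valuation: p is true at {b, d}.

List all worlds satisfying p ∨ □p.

{b, d, g}

b: p is T, □p is F. ✓
d: p is T, □p is T. ✓
f: p is F, □p is F. ✗
g: p is F, □p is T. ✓
h: p is F, □p is F. ✗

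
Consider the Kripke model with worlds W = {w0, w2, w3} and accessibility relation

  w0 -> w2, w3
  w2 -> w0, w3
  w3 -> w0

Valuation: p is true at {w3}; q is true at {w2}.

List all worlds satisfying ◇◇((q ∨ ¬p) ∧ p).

w0: successors {w2, w3}; ◇((q ∨ ¬p) ∧ p) there: w2:F, w3:F. ✗
w2: successors {w0, w3}; ◇((q ∨ ¬p) ∧ p) there: w0:F, w3:F. ✗
w3: successors {w0}; ◇((q ∨ ¬p) ∧ p) there: w0:F. ✗

∅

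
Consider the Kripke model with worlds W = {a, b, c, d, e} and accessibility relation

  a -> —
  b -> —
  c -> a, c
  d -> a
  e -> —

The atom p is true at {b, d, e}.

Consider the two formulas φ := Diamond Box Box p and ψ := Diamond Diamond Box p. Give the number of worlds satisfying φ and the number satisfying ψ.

For Diamond Box Box p:
a: no successors, so Diamond Box Box p fails. ✗
b: no successors, so Diamond Box Box p fails. ✗
c: successors {a, c}; Box Box p there: a:T, c:F. ✓
d: successors {a}; Box Box p there: a:T. ✓
e: no successors, so Diamond Box Box p fails. ✗
— 2 worlds.
For Diamond Diamond Box p:
a: no successors, so Diamond Diamond Box p fails. ✗
b: no successors, so Diamond Diamond Box p fails. ✗
c: successors {a, c}; Diamond Box p there: a:F, c:T. ✓
d: successors {a}; Diamond Box p there: a:F. ✗
e: no successors, so Diamond Diamond Box p fails. ✗
— 1 world.

2 and 1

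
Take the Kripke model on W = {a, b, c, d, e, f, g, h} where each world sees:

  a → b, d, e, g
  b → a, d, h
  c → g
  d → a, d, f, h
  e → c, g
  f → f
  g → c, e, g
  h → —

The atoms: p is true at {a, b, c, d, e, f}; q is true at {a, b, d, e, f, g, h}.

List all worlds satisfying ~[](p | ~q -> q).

{e, g}

a: [](p | ~q -> q) is T. ✗
b: [](p | ~q -> q) is T. ✗
c: [](p | ~q -> q) is T. ✗
d: [](p | ~q -> q) is T. ✗
e: [](p | ~q -> q) is F. ✓
f: [](p | ~q -> q) is T. ✗
g: [](p | ~q -> q) is F. ✓
h: [](p | ~q -> q) is T. ✗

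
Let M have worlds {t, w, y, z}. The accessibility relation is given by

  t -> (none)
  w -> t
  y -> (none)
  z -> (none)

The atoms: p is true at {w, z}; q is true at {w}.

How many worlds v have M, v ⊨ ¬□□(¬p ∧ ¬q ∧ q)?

t: □□(¬p ∧ ¬q ∧ q) is T. ✗
w: □□(¬p ∧ ¬q ∧ q) is T. ✗
y: □□(¬p ∧ ¬q ∧ q) is T. ✗
z: □□(¬p ∧ ¬q ∧ q) is T. ✗
Satisfying worlds: ∅.

0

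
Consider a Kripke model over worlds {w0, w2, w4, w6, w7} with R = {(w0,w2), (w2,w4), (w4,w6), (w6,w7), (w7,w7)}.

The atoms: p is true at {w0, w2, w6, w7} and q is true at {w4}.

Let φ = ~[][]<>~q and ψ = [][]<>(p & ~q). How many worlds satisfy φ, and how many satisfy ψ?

For ~[][]<>~q:
w0: [][]<>~q is T. ✗
w2: [][]<>~q is T. ✗
w4: [][]<>~q is T. ✗
w6: [][]<>~q is T. ✗
w7: [][]<>~q is T. ✗
— 0 worlds.
For [][]<>(p & ~q):
w0: successors {w2}; []<>(p & ~q) there: w2:T. ✓
w2: successors {w4}; []<>(p & ~q) there: w4:T. ✓
w4: successors {w6}; []<>(p & ~q) there: w6:T. ✓
w6: successors {w7}; []<>(p & ~q) there: w7:T. ✓
w7: successors {w7}; []<>(p & ~q) there: w7:T. ✓
— 5 worlds.

0 and 5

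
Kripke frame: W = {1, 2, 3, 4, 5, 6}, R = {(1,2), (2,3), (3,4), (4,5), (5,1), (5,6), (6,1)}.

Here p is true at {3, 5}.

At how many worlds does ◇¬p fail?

1: successors {2}; ¬p there: 2:T. ✓
2: successors {3}; ¬p there: 3:F. ✗
3: successors {4}; ¬p there: 4:T. ✓
4: successors {5}; ¬p there: 5:F. ✗
5: successors {1, 6}; ¬p there: 1:T, 6:T. ✓
6: successors {1}; ¬p there: 1:T. ✓
Satisfying worlds: {1, 3, 5, 6}.
So ◇¬p fails at the other 2 worlds.

2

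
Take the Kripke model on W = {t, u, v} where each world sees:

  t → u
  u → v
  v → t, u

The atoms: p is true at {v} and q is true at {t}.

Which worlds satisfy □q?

t: successors {u}; q there: u:F. ✗
u: successors {v}; q there: v:F. ✗
v: successors {t, u}; q there: t:T, u:F. ✗

∅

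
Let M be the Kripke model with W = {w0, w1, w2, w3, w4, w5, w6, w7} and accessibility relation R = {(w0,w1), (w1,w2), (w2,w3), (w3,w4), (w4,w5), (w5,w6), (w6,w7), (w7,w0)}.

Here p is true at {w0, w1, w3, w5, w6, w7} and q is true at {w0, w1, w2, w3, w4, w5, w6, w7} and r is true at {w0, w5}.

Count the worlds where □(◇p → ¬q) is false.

6

w0: successors {w1}; ◇p → ¬q there: w1:T. ✓
w1: successors {w2}; ◇p → ¬q there: w2:F. ✗
w2: successors {w3}; ◇p → ¬q there: w3:T. ✓
w3: successors {w4}; ◇p → ¬q there: w4:F. ✗
w4: successors {w5}; ◇p → ¬q there: w5:F. ✗
w5: successors {w6}; ◇p → ¬q there: w6:F. ✗
w6: successors {w7}; ◇p → ¬q there: w7:F. ✗
w7: successors {w0}; ◇p → ¬q there: w0:F. ✗
Satisfying worlds: {w0, w2}.
So □(◇p → ¬q) fails at the other 6 worlds.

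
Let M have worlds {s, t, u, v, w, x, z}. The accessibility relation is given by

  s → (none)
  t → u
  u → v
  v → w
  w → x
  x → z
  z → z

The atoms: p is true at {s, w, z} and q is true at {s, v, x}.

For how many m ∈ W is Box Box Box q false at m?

5

s: no successors, so Box Box Box q holds vacuously. ✓
t: successors {u}; Box Box q there: u:F. ✗
u: successors {v}; Box Box q there: v:T. ✓
v: successors {w}; Box Box q there: w:F. ✗
w: successors {x}; Box Box q there: x:F. ✗
x: successors {z}; Box Box q there: z:F. ✗
z: successors {z}; Box Box q there: z:F. ✗
Satisfying worlds: {s, u}.
So Box Box Box q fails at the other 5 worlds.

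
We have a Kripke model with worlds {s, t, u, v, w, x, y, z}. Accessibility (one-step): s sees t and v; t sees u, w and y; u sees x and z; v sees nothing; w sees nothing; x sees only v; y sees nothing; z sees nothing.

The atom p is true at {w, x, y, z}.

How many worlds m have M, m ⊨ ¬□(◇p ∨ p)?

s: □(◇p ∨ p) is F. ✓
t: □(◇p ∨ p) is T. ✗
u: □(◇p ∨ p) is T. ✗
v: □(◇p ∨ p) is T. ✗
w: □(◇p ∨ p) is T. ✗
x: □(◇p ∨ p) is F. ✓
y: □(◇p ∨ p) is T. ✗
z: □(◇p ∨ p) is T. ✗
Satisfying worlds: {s, x}.

2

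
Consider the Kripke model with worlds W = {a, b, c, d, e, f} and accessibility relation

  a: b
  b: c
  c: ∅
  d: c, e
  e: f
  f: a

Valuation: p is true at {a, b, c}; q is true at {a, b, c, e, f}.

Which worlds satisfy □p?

{a, b, c, f}

a: successors {b}; p there: b:T. ✓
b: successors {c}; p there: c:T. ✓
c: no successors, so □p holds vacuously. ✓
d: successors {c, e}; p there: c:T, e:F. ✗
e: successors {f}; p there: f:F. ✗
f: successors {a}; p there: a:T. ✓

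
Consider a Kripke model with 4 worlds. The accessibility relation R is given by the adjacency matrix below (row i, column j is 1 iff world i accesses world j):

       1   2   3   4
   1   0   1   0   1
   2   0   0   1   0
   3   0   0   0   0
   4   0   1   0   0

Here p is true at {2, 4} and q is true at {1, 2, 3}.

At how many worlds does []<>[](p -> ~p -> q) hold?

3

1: successors {2, 4}; <>[](p -> ~p -> q) there: 2:T, 4:T. ✓
2: successors {3}; <>[](p -> ~p -> q) there: 3:F. ✗
3: no successors, so []<>[](p -> ~p -> q) holds vacuously. ✓
4: successors {2}; <>[](p -> ~p -> q) there: 2:T. ✓
Satisfying worlds: {1, 3, 4}.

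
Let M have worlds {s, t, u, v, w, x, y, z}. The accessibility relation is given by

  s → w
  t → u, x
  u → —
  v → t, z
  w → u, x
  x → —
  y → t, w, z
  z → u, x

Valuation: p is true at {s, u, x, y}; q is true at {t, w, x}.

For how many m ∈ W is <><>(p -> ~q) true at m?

s: successors {w}; <>(p -> ~q) there: w:T. ✓
t: successors {u, x}; <>(p -> ~q) there: u:F, x:F. ✗
u: no successors, so <><>(p -> ~q) fails. ✗
v: successors {t, z}; <>(p -> ~q) there: t:T, z:T. ✓
w: successors {u, x}; <>(p -> ~q) there: u:F, x:F. ✗
x: no successors, so <><>(p -> ~q) fails. ✗
y: successors {t, w, z}; <>(p -> ~q) there: t:T, w:T, z:T. ✓
z: successors {u, x}; <>(p -> ~q) there: u:F, x:F. ✗
Satisfying worlds: {s, v, y}.

3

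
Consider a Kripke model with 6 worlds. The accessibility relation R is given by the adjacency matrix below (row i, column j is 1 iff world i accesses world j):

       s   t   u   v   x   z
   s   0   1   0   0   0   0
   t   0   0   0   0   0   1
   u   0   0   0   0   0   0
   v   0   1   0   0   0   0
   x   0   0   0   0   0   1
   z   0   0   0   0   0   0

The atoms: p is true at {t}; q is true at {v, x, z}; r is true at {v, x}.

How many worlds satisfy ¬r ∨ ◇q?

s: ¬r is T, ◇q is F. ✓
t: ¬r is T, ◇q is T. ✓
u: ¬r is T, ◇q is F. ✓
v: ¬r is F, ◇q is F. ✗
x: ¬r is F, ◇q is T. ✓
z: ¬r is T, ◇q is F. ✓
Satisfying worlds: {s, t, u, x, z}.

5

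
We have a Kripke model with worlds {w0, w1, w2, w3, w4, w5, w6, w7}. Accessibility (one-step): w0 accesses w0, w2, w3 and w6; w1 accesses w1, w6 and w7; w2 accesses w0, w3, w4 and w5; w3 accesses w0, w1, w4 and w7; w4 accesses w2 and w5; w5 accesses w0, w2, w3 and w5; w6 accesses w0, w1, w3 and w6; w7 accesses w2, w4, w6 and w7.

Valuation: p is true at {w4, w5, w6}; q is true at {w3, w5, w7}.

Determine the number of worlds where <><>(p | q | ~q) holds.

8

w0: successors {w0, w2, w3, w6}; <>(p | q | ~q) there: w0:T, w2:T, w3:T, w6:T. ✓
w1: successors {w1, w6, w7}; <>(p | q | ~q) there: w1:T, w6:T, w7:T. ✓
w2: successors {w0, w3, w4, w5}; <>(p | q | ~q) there: w0:T, w3:T, w4:T, w5:T. ✓
w3: successors {w0, w1, w4, w7}; <>(p | q | ~q) there: w0:T, w1:T, w4:T, w7:T. ✓
w4: successors {w2, w5}; <>(p | q | ~q) there: w2:T, w5:T. ✓
w5: successors {w0, w2, w3, w5}; <>(p | q | ~q) there: w0:T, w2:T, w3:T, w5:T. ✓
w6: successors {w0, w1, w3, w6}; <>(p | q | ~q) there: w0:T, w1:T, w3:T, w6:T. ✓
w7: successors {w2, w4, w6, w7}; <>(p | q | ~q) there: w2:T, w4:T, w6:T, w7:T. ✓
Satisfying worlds: {w0, w1, w2, w3, w4, w5, w6, w7}.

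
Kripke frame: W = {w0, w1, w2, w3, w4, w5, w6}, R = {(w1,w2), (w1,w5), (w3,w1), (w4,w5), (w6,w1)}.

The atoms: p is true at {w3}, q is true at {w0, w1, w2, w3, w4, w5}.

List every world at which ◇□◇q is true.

{w1, w4}

w0: no successors, so ◇□◇q fails. ✗
w1: successors {w2, w5}; □◇q there: w2:T, w5:T. ✓
w2: no successors, so ◇□◇q fails. ✗
w3: successors {w1}; □◇q there: w1:F. ✗
w4: successors {w5}; □◇q there: w5:T. ✓
w5: no successors, so ◇□◇q fails. ✗
w6: successors {w1}; □◇q there: w1:F. ✗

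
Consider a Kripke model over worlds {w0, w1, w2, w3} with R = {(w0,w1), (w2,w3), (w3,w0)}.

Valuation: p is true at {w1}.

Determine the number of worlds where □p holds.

2

w0: successors {w1}; p there: w1:T. ✓
w1: no successors, so □p holds vacuously. ✓
w2: successors {w3}; p there: w3:F. ✗
w3: successors {w0}; p there: w0:F. ✗
Satisfying worlds: {w0, w1}.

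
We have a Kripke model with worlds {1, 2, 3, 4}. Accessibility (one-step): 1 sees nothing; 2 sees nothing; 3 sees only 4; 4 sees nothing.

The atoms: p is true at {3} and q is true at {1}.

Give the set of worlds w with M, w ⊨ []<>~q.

1: no successors, so []<>~q holds vacuously. ✓
2: no successors, so []<>~q holds vacuously. ✓
3: successors {4}; <>~q there: 4:F. ✗
4: no successors, so []<>~q holds vacuously. ✓

{1, 2, 4}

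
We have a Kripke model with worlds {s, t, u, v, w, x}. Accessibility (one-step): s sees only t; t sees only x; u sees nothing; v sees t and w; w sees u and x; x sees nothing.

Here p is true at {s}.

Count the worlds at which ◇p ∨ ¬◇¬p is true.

s: ◇p is F, ¬◇¬p is F. ✗
t: ◇p is F, ¬◇¬p is F. ✗
u: ◇p is F, ¬◇¬p is T. ✓
v: ◇p is F, ¬◇¬p is F. ✗
w: ◇p is F, ¬◇¬p is F. ✗
x: ◇p is F, ¬◇¬p is T. ✓
Satisfying worlds: {u, x}.

2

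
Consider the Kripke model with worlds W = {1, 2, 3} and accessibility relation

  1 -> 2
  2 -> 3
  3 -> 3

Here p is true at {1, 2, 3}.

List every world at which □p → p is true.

1: □p is T, p is T. ✓
2: □p is T, p is T. ✓
3: □p is T, p is T. ✓

{1, 2, 3}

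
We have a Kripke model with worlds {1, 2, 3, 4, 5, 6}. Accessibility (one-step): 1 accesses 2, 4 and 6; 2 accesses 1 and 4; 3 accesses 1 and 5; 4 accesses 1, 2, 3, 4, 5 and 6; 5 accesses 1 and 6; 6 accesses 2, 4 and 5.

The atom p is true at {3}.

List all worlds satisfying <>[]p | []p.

1: <>[]p is F, []p is F. ✗
2: <>[]p is F, []p is F. ✗
3: <>[]p is F, []p is F. ✗
4: <>[]p is F, []p is F. ✗
5: <>[]p is F, []p is F. ✗
6: <>[]p is F, []p is F. ✗

∅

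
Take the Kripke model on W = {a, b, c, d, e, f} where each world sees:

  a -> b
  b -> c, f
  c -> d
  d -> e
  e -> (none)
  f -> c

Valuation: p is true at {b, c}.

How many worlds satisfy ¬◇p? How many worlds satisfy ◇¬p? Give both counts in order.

For ¬◇p:
a: ◇p is T. ✗
b: ◇p is T. ✗
c: ◇p is F. ✓
d: ◇p is F. ✓
e: ◇p is F. ✓
f: ◇p is T. ✗
— 3 worlds.
For ◇¬p:
a: successors {b}; ¬p there: b:F. ✗
b: successors {c, f}; ¬p there: c:F, f:T. ✓
c: successors {d}; ¬p there: d:T. ✓
d: successors {e}; ¬p there: e:T. ✓
e: no successors, so ◇¬p fails. ✗
f: successors {c}; ¬p there: c:F. ✗
— 3 worlds.

3 and 3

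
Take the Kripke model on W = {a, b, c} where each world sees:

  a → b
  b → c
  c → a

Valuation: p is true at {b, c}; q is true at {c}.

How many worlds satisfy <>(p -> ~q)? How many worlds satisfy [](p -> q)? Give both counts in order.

For <>(p -> ~q):
a: successors {b}; p -> ~q there: b:T. ✓
b: successors {c}; p -> ~q there: c:F. ✗
c: successors {a}; p -> ~q there: a:T. ✓
— 2 worlds.
For [](p -> q):
a: successors {b}; p -> q there: b:F. ✗
b: successors {c}; p -> q there: c:T. ✓
c: successors {a}; p -> q there: a:T. ✓
— 2 worlds.

2 and 2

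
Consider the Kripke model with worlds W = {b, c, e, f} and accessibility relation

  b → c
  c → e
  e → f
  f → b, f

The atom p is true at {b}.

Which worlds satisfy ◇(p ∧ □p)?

b: successors {c}; p ∧ □p there: c:F. ✗
c: successors {e}; p ∧ □p there: e:F. ✗
e: successors {f}; p ∧ □p there: f:F. ✗
f: successors {b, f}; p ∧ □p there: b:F, f:F. ✗

∅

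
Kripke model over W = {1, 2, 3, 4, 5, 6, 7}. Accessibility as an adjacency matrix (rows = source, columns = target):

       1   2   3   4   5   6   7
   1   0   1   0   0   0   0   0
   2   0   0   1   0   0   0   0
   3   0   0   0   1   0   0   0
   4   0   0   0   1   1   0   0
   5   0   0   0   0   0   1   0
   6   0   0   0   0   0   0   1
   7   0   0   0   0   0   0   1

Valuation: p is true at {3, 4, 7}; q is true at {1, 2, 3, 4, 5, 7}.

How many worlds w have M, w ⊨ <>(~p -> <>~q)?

1: successors {2}; ~p -> <>~q there: 2:F. ✗
2: successors {3}; ~p -> <>~q there: 3:T. ✓
3: successors {4}; ~p -> <>~q there: 4:T. ✓
4: successors {4, 5}; ~p -> <>~q there: 4:T, 5:T. ✓
5: successors {6}; ~p -> <>~q there: 6:F. ✗
6: successors {7}; ~p -> <>~q there: 7:T. ✓
7: successors {7}; ~p -> <>~q there: 7:T. ✓
Satisfying worlds: {2, 3, 4, 6, 7}.

5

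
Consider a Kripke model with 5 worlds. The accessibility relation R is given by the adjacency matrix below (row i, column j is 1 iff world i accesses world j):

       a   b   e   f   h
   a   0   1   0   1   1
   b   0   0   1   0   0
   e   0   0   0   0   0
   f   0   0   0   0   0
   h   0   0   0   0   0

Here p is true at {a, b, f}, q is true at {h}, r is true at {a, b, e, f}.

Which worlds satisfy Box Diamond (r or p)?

{e, f, h}

a: successors {b, f, h}; Diamond (r or p) there: b:T, f:F, h:F. ✗
b: successors {e}; Diamond (r or p) there: e:F. ✗
e: no successors, so Box Diamond (r or p) holds vacuously. ✓
f: no successors, so Box Diamond (r or p) holds vacuously. ✓
h: no successors, so Box Diamond (r or p) holds vacuously. ✓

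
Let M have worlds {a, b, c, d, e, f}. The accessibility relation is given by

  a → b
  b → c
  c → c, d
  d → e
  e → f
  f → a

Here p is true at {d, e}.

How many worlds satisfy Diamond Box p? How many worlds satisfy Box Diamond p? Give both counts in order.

For Diamond Box p:
a: successors {b}; Box p there: b:F. ✗
b: successors {c}; Box p there: c:F. ✗
c: successors {c, d}; Box p there: c:F, d:T. ✓
d: successors {e}; Box p there: e:F. ✗
e: successors {f}; Box p there: f:F. ✗
f: successors {a}; Box p there: a:F. ✗
— 1 world.
For Box Diamond p:
a: successors {b}; Diamond p there: b:F. ✗
b: successors {c}; Diamond p there: c:T. ✓
c: successors {c, d}; Diamond p there: c:T, d:T. ✓
d: successors {e}; Diamond p there: e:F. ✗
e: successors {f}; Diamond p there: f:F. ✗
f: successors {a}; Diamond p there: a:F. ✗
— 2 worlds.

1 and 2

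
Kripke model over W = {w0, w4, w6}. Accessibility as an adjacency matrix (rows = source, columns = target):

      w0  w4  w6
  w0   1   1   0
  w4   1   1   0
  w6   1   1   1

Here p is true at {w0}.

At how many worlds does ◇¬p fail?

0

w0: successors {w0, w4}; ¬p there: w0:F, w4:T. ✓
w4: successors {w0, w4}; ¬p there: w0:F, w4:T. ✓
w6: successors {w0, w4, w6}; ¬p there: w0:F, w4:T, w6:T. ✓
Satisfying worlds: {w0, w4, w6}.
So ◇¬p fails at the other 0 worlds.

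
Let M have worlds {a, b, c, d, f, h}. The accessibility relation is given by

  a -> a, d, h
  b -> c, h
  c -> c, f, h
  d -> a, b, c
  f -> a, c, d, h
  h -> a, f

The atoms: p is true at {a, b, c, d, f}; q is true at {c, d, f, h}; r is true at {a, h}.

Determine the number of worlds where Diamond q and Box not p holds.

a: Diamond q is T, Box not p is F. ✗
b: Diamond q is T, Box not p is F. ✗
c: Diamond q is T, Box not p is F. ✗
d: Diamond q is T, Box not p is F. ✗
f: Diamond q is T, Box not p is F. ✗
h: Diamond q is T, Box not p is F. ✗
Satisfying worlds: ∅.

0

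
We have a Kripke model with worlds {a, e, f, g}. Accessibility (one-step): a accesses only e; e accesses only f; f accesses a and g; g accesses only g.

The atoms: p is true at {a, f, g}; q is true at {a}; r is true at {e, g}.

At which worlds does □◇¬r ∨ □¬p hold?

a: □◇¬r is T, □¬p is T. ✓
e: □◇¬r is T, □¬p is F. ✓
f: □◇¬r is F, □¬p is F. ✗
g: □◇¬r is F, □¬p is F. ✗

{a, e}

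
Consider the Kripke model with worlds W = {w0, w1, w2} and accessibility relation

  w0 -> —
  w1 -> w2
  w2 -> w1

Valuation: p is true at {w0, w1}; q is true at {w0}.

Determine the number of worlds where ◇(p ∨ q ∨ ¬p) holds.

2

w0: no successors, so ◇(p ∨ q ∨ ¬p) fails. ✗
w1: successors {w2}; p ∨ q ∨ ¬p there: w2:T. ✓
w2: successors {w1}; p ∨ q ∨ ¬p there: w1:T. ✓
Satisfying worlds: {w1, w2}.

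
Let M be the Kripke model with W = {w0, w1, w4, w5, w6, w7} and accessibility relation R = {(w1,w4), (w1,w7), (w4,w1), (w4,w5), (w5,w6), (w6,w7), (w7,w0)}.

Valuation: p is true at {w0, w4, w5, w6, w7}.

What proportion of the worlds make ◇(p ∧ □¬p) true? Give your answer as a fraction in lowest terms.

1/6

w0: no successors, so ◇(p ∧ □¬p) fails. ✗
w1: successors {w4, w7}; p ∧ □¬p there: w4:F, w7:F. ✗
w4: successors {w1, w5}; p ∧ □¬p there: w1:F, w5:F. ✗
w5: successors {w6}; p ∧ □¬p there: w6:F. ✗
w6: successors {w7}; p ∧ □¬p there: w7:F. ✗
w7: successors {w0}; p ∧ □¬p there: w0:T. ✓
That's 1 of 6 worlds, so 1/6.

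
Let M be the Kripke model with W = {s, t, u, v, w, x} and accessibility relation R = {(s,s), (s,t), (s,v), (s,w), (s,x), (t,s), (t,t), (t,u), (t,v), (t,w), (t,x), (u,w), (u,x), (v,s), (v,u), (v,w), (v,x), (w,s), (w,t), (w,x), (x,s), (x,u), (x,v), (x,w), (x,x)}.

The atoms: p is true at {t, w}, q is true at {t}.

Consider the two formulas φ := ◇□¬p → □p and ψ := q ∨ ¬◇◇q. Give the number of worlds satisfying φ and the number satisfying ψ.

6 and 1

For ◇□¬p → □p:
s: ◇□¬p is F, □p is F. ✓
t: ◇□¬p is F, □p is F. ✓
u: ◇□¬p is F, □p is F. ✓
v: ◇□¬p is F, □p is F. ✓
w: ◇□¬p is F, □p is F. ✓
x: ◇□¬p is F, □p is F. ✓
— 6 worlds.
For q ∨ ¬◇◇q:
s: q is F, ¬◇◇q is F. ✗
t: q is T, ¬◇◇q is F. ✓
u: q is F, ¬◇◇q is F. ✗
v: q is F, ¬◇◇q is F. ✗
w: q is F, ¬◇◇q is F. ✗
x: q is F, ¬◇◇q is F. ✗
— 1 world.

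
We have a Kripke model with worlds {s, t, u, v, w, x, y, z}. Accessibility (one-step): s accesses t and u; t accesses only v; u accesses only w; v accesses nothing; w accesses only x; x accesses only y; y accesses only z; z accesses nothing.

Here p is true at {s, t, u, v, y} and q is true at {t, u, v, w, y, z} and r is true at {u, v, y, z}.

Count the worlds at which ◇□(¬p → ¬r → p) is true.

s: successors {t, u}; □(¬p → ¬r → p) there: t:T, u:F. ✓
t: successors {v}; □(¬p → ¬r → p) there: v:T. ✓
u: successors {w}; □(¬p → ¬r → p) there: w:F. ✗
v: no successors, so ◇□(¬p → ¬r → p) fails. ✗
w: successors {x}; □(¬p → ¬r → p) there: x:T. ✓
x: successors {y}; □(¬p → ¬r → p) there: y:T. ✓
y: successors {z}; □(¬p → ¬r → p) there: z:T. ✓
z: no successors, so ◇□(¬p → ¬r → p) fails. ✗
Satisfying worlds: {s, t, w, x, y}.

5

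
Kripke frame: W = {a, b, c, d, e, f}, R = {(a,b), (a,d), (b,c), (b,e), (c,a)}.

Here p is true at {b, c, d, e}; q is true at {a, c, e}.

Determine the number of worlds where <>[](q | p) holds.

a: successors {b, d}; [](q | p) there: b:T, d:T. ✓
b: successors {c, e}; [](q | p) there: c:T, e:T. ✓
c: successors {a}; [](q | p) there: a:T. ✓
d: no successors, so <>[](q | p) fails. ✗
e: no successors, so <>[](q | p) fails. ✗
f: no successors, so <>[](q | p) fails. ✗
Satisfying worlds: {a, b, c}.

3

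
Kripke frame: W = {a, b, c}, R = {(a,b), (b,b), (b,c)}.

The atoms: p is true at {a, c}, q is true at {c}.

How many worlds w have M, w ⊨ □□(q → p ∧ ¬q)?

a: successors {b}; □(q → p ∧ ¬q) there: b:F. ✗
b: successors {b, c}; □(q → p ∧ ¬q) there: b:F, c:T. ✗
c: no successors, so □□(q → p ∧ ¬q) holds vacuously. ✓
Satisfying worlds: {c}.

1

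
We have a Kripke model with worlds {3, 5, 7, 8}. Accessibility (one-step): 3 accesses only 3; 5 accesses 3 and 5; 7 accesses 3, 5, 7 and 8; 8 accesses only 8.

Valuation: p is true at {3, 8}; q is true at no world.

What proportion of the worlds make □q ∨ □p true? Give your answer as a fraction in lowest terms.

3: □q is F, □p is T. ✓
5: □q is F, □p is F. ✗
7: □q is F, □p is F. ✗
8: □q is F, □p is T. ✓
That's 2 of 4 worlds, so 2/4 = 1/2.

1/2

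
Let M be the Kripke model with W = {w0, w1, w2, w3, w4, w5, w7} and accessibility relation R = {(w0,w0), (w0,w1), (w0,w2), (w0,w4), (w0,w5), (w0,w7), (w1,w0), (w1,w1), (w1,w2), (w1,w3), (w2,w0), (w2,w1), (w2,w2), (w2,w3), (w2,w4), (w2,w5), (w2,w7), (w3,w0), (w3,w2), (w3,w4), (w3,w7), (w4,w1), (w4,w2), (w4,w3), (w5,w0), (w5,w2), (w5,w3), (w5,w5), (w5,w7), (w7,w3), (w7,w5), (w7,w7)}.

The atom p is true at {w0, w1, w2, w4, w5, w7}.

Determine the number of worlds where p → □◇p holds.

7

w0: p is T, □◇p is T. ✓
w1: p is T, □◇p is T. ✓
w2: p is T, □◇p is T. ✓
w3: p is F, □◇p is T. ✓
w4: p is T, □◇p is T. ✓
w5: p is T, □◇p is T. ✓
w7: p is T, □◇p is T. ✓
Satisfying worlds: {w0, w1, w2, w3, w4, w5, w7}.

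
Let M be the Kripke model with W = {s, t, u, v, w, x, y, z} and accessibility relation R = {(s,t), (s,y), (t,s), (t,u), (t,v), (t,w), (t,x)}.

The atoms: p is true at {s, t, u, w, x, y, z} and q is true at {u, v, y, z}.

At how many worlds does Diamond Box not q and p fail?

s: Diamond Box not q is T, p is T. ✓
t: Diamond Box not q is T, p is T. ✓
u: Diamond Box not q is F, p is T. ✗
v: Diamond Box not q is F, p is F. ✗
w: Diamond Box not q is F, p is T. ✗
x: Diamond Box not q is F, p is T. ✗
y: Diamond Box not q is F, p is T. ✗
z: Diamond Box not q is F, p is T. ✗
Satisfying worlds: {s, t}.
So Diamond Box not q and p fails at the other 6 worlds.

6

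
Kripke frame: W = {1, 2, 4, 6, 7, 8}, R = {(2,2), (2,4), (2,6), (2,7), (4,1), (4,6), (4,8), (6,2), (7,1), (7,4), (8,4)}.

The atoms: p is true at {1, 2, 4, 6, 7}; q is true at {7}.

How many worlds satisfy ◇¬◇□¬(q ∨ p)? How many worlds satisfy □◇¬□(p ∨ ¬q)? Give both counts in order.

4 and 1

For ◇¬◇□¬(q ∨ p):
1: no successors, so ◇¬◇□¬(q ∨ p) fails. ✗
2: successors {2, 4, 6, 7}; ¬◇□¬(q ∨ p) there: 2:T, 4:F, 6:T, 7:F. ✓
4: successors {1, 6, 8}; ¬◇□¬(q ∨ p) there: 1:T, 6:T, 8:T. ✓
6: successors {2}; ¬◇□¬(q ∨ p) there: 2:T. ✓
7: successors {1, 4}; ¬◇□¬(q ∨ p) there: 1:T, 4:F. ✓
8: successors {4}; ¬◇□¬(q ∨ p) there: 4:F. ✗
— 4 worlds.
For □◇¬□(p ∨ ¬q):
1: no successors, so □◇¬□(p ∨ ¬q) holds vacuously. ✓
2: successors {2, 4, 6, 7}; ◇¬□(p ∨ ¬q) there: 2:F, 4:F, 6:F, 7:F. ✗
4: successors {1, 6, 8}; ◇¬□(p ∨ ¬q) there: 1:F, 6:F, 8:F. ✗
6: successors {2}; ◇¬□(p ∨ ¬q) there: 2:F. ✗
7: successors {1, 4}; ◇¬□(p ∨ ¬q) there: 1:F, 4:F. ✗
8: successors {4}; ◇¬□(p ∨ ¬q) there: 4:F. ✗
— 1 world.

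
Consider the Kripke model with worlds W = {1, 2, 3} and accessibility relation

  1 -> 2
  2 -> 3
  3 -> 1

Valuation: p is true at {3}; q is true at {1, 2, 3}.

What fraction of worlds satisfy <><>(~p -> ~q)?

1/3

1: successors {2}; <>(~p -> ~q) there: 2:T. ✓
2: successors {3}; <>(~p -> ~q) there: 3:F. ✗
3: successors {1}; <>(~p -> ~q) there: 1:F. ✗
That's 1 of 3 worlds, so 1/3.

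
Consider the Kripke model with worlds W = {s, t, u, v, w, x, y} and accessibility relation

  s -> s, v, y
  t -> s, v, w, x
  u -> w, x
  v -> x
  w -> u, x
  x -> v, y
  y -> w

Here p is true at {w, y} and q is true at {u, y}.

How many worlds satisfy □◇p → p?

s: □◇p is F, p is F. ✓
t: □◇p is F, p is F. ✓
u: □◇p is F, p is F. ✓
v: □◇p is T, p is F. ✗
w: □◇p is T, p is T. ✓
x: □◇p is F, p is F. ✓
y: □◇p is F, p is T. ✓
Satisfying worlds: {s, t, u, w, x, y}.

6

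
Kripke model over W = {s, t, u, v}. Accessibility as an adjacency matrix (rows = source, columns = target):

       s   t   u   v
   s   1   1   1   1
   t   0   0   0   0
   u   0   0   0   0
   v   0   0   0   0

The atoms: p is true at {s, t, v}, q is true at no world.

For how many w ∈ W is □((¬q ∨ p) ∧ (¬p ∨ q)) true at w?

3

s: successors {s, t, u, v}; (¬q ∨ p) ∧ (¬p ∨ q) there: s:F, t:F, u:T, v:F. ✗
t: no successors, so □((¬q ∨ p) ∧ (¬p ∨ q)) holds vacuously. ✓
u: no successors, so □((¬q ∨ p) ∧ (¬p ∨ q)) holds vacuously. ✓
v: no successors, so □((¬q ∨ p) ∧ (¬p ∨ q)) holds vacuously. ✓
Satisfying worlds: {t, u, v}.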